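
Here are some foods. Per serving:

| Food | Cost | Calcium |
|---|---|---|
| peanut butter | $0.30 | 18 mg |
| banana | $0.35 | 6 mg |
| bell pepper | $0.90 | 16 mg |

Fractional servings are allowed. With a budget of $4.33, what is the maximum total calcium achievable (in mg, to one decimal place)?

Calcium per dollar: peanut butter 60, bell pepper 17.78, banana 17.14.
With no serving limits, spend the whole cost allowance on peanut butter: $4.33 / $0.30 × 18 mg = 259.8 mg.

259.8 mg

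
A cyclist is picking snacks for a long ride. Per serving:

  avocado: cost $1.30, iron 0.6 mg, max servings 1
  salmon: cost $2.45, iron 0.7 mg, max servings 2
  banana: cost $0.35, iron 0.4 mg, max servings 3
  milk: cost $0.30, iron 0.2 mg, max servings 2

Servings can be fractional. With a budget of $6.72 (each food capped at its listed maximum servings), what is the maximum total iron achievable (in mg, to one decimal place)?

Iron per dollar: banana 1.143, milk 0.6667, avocado 0.4615, salmon 0.2857.
Take 3 servings of banana: spends $1.05, +1.2 mg iron (running total 1.2 mg).
Take 2 servings of milk: spends $0.60, +0.4 mg iron (running total 1.6 mg).
Take 1 serving of avocado: spends $1.30, +0.6 mg iron (running total 2.2 mg).
Take 1.539 servings of salmon: spends $3.77, +1.1 mg iron (running total 3.3 mg).
Filling greedily by iron-per-dollar is optimal for one linear limit, giving 3.3 mg.

3.3 mg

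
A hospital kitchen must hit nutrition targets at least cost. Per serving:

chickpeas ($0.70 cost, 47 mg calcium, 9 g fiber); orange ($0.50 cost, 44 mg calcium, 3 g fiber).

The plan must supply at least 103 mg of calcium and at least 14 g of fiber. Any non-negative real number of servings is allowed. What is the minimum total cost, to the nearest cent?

chickpeas only: max(103/47, 14/9) = 2.191 servings → $1.53.
orange only: max(103/44, 14/3) = 4.667 servings → $2.33.
chickpeas + orange with both tight: 1.204 servings and 1.055 servings → $1.37.
So the least-cost plan costs $1.37.

$1.37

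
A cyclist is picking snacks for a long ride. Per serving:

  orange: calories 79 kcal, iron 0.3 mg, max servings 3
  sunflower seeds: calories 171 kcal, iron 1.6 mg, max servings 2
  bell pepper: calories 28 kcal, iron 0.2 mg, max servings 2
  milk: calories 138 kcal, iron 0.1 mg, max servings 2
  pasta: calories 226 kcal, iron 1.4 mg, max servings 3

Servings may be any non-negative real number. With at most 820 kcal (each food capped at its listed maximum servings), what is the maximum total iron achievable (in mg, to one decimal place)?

6.2 mg

Iron per kcal: sunflower seeds 0.009357, bell pepper 0.007143, pasta 0.006195, orange 0.003797, milk 0.0007246.
Take 2 servings of sunflower seeds: uses 342 kcal, +3.2 mg iron (running total 3.2 mg).
Take 2 servings of bell pepper: uses 56 kcal, +0.4 mg iron (running total 3.6 mg).
Take 1.867 servings of pasta: uses 422 kcal, +2.6 mg iron (running total 6.2 mg).
Filling greedily by iron-per-kcal is optimal for one linear limit, giving 6.2 mg.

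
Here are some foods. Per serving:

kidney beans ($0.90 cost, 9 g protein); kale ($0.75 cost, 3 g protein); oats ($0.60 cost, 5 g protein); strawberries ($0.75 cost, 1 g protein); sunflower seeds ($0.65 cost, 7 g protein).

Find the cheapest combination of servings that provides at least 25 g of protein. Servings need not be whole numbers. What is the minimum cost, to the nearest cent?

$2.32

Cost per g of protein: sunflower seeds $0.0929, kidney beans $0.1000, oats $0.1200, kale $0.2500, strawberries $0.7500.
With no serving limits, use only sunflower seeds: 25 g / 7 g = 3.571 servings × $0.65 = $2.32.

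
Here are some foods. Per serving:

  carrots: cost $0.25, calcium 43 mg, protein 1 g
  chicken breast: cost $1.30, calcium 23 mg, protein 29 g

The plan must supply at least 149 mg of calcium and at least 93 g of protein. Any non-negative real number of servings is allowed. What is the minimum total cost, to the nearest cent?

$4.53

carrots only: max(149/43, 93/1) = 93 servings → $23.25.
chicken breast only: max(149/23, 93/29) = 6.478 servings → $8.42.
carrots + chicken breast with both tight: 1.783 servings and 3.145 servings → $4.53.
Cheapest feasible corner: $4.53.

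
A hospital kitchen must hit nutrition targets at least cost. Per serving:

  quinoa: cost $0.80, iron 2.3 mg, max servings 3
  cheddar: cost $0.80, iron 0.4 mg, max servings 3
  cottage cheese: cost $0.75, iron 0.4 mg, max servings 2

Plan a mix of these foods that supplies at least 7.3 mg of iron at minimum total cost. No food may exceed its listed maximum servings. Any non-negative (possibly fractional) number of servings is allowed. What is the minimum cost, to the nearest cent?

Cost per mg of iron: quinoa $0.3478, cottage cheese $1.8750, cheddar $2.0000.
Take 3 servings of quinoa: +6.9 mg iron for $2.40 (total $2.40, still need 0.4 mg).
Take 1 serving of cottage cheese: +0.4 mg iron for $0.75 (total $3.15, still need 0.0 mg).
Greedy by cheapest-per-mg is optimal for a single linear constraint, so the minimum cost is $3.15.

$3.15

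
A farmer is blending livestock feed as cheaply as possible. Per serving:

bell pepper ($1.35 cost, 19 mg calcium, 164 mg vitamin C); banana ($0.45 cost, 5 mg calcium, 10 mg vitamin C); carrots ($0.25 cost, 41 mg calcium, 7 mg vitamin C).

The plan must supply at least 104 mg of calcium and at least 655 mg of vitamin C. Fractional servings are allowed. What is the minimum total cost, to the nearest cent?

Two binding constraints pin down two serving amounts, so the optimal mix uses at most two foods. The candidates are each food alone (scaled to the tighter of calcium/vitamin C) and each pair with both constraints tight.
bell pepper only: max(104/19, 655/164) = 5.474 servings → $7.39.
banana only: max(104/5, 655/10) = 65.5 servings → $29.48.
carrots only: max(104/41, 655/7) = 93.57 servings → $23.39.
bell pepper + banana with both tight: 3.548 servings and 7.319 servings → $8.08.
bell pepper + carrots with both tight: 3.964 servings and 0.6996 servings → $5.53.
banana + carrots: the both-tight solution has a negative serving — not a feasible corner.
The minimum over all feasible corners is $5.53.

$5.53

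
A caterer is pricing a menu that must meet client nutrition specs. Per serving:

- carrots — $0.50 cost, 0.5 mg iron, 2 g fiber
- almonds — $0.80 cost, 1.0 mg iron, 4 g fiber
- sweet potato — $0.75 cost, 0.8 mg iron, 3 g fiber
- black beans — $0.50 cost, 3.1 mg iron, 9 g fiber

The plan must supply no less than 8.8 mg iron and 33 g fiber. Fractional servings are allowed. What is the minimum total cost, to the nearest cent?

The cheapest plan sits at a corner of the feasible region — with two constraints it uses at most two foods.
carrots only: max(8.8/0.5, 33/2) = 17.6 servings → $8.80.
almonds only: max(8.8/1.0, 33/4) = 8.8 servings → $7.04.
sweet potato only: max(8.8/0.8, 33/3) = 11 servings → $8.25.
black beans only: max(8.8/3.1, 33/9) = 3.667 servings → $1.83.
carrots + almonds (both tight): parallel constraints — no distinct corner.
carrots + sweet potato with both tight: 0 servings and 11 servings → $8.25.
carrots + black beans with both tight: 13.59 servings and 0.6471 servings → $7.12.
almonds + sweet potato with both tight: 0 servings and 11 servings → $8.25.
almonds + black beans with both tight: 6.794 servings and 0.6471 servings → $5.76.
sweet potato + black beans with both tight: 11 servings and 0 servings → $8.25.
So the least-cost plan costs $1.83.

$1.83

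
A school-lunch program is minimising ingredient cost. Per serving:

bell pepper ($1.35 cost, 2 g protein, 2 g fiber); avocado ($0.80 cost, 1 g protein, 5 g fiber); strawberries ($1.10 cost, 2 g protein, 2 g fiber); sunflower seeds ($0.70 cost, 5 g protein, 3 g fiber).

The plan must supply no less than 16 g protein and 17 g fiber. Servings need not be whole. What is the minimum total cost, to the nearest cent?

$3.35

Two binding constraints pin down two serving amounts, so the optimal mix uses at most two foods. The candidates are each food alone (scaled to the tighter of protein/fiber) and each pair with both constraints tight.
bell pepper only: max(16/2, 17/2) = 8.5 servings → $11.47.
avocado only: max(16/1, 17/5) = 16 servings → $12.80.
strawberries only: max(16/2, 17/2) = 8.5 servings → $9.35.
sunflower seeds only: max(16/5, 17/3) = 5.667 servings → $3.97.
bell pepper + avocado with both tight: 7.875 servings and 0.25 servings → $10.83.
bell pepper + strawberries (both tight): parallel constraints — no distinct corner.
bell pepper + sunflower seeds: intersection lies outside the first quadrant.
avocado + strawberries with both tight: 0.25 servings and 7.875 servings → $8.86.
avocado + sunflower seeds with both tight: 1.682 servings and 2.864 servings → $3.35.
strawberries + sunflower seeds: the both-tight solution has a negative serving — not a feasible corner.
So the least-cost plan costs $3.35.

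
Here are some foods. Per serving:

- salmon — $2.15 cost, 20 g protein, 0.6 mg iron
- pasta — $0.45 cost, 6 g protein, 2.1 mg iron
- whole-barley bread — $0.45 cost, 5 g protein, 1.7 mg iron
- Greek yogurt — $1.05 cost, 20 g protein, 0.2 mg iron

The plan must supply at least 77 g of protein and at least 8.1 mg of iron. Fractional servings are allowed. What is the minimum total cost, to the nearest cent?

$4.53

The cheapest plan sits at a corner of the feasible region — with two constraints it uses at most two foods.
salmon only: max(77/20, 8.1/0.6) = 13.5 servings → $29.02.
pasta only: max(77/6, 8.1/2.1) = 12.83 servings → $5.78.
whole-barley bread only: max(77/5, 8.1/1.7) = 15.4 servings → $6.93.
Greek yogurt only: max(77/20, 8.1/0.2) = 40.5 servings → $42.52.
salmon + pasta with both tight: 2.945 servings and 3.016 servings → $7.69.
salmon + whole-barley bread with both tight: 2.916 servings and 3.735 servings → $7.95.
salmon + Greek yogurt: intersection lies outside the first quadrant.
pasta + whole-barley bread: the both-tight solution has a negative serving — not a feasible corner.
pasta + Greek yogurt with both tight: 3.593 servings and 2.772 servings → $4.53.
whole-barley bread + Greek yogurt with both tight: 4.442 servings and 2.739 servings → $4.88.
So the least-cost plan costs $4.53.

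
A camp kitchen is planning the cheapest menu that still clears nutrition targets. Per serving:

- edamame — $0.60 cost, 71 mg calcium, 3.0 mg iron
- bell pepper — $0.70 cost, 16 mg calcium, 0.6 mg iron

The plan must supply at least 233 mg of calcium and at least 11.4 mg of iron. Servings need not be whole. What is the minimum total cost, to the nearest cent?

edamame only: max(233/71, 11.4/3.0) = 3.8 servings → $2.28.
bell pepper only: max(233/16, 11.4/0.6) = 19 servings → $13.30.
edamame + bell pepper: intersection lies outside the first quadrant.
Cheapest feasible corner: $2.28.

$2.28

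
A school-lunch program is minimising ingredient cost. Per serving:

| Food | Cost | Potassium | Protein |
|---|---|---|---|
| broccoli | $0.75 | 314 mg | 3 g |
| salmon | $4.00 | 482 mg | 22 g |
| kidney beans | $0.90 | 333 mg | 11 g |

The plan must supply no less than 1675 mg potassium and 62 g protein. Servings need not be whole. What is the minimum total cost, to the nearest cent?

This is a tiny linear program; its minimum lies at a vertex of the feasible set. List the vertices and price them.
broccoli only: max(1675/314, 62/3) = 20.67 servings → $15.50.
salmon only: max(1675/482, 62/22) = 3.475 servings → $13.90.
kidney beans only: max(1675/333, 62/11) = 5.636 servings → $5.07.
broccoli + salmon with both tight: 1.275 servings and 2.644 servings → $11.53.
broccoli + kidney beans with both targets exact would need a negative amount; discard.
salmon + kidney beans with both tight: 1.097 servings and 3.442 servings → $7.49.
So the least-cost plan costs $5.07.

$5.07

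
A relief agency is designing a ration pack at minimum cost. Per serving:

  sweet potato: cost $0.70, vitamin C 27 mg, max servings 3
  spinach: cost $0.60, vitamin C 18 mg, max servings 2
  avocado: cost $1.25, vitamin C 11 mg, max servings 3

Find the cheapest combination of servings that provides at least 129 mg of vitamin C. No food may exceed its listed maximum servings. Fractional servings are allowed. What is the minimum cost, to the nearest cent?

Cost per mg of vitamin C: sweet potato $0.0259, spinach $0.0333, avocado $0.1136.
Take 3 servings of sweet potato: +81.0 mg vitamin C for $2.10 (total $2.10, still need 48.0 mg).
Take 2 servings of spinach: +36.0 mg vitamin C for $1.20 (total $3.30, still need 12.0 mg).
Take 1.091 servings of avocado: +12.0 mg vitamin C for $1.36 (total $4.66, still need 0.0 mg).
Filling from the cheapest source first is optimal under one linear minimum: $4.66.

$4.66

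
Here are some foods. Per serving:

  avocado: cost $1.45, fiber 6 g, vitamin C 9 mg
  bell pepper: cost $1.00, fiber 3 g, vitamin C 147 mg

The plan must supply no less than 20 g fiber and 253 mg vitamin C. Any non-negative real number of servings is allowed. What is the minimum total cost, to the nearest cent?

Compare the cost at each extreme point of the feasible region.
avocado only: max(20/6, 253/9) = 28.11 servings → $40.76.
bell pepper only: max(20/3, 253/147) = 6.667 servings → $6.67.
avocado + bell pepper with both tight: 2.551 servings and 1.565 servings → $5.26.
So the least-cost plan costs $5.26.

$5.26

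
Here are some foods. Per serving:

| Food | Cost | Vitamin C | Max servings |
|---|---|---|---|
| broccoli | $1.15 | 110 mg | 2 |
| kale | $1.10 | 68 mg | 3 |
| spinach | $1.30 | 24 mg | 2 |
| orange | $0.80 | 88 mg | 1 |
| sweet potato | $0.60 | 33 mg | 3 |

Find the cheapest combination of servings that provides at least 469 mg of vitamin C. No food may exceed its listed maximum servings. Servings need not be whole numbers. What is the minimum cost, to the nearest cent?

$5.70

Cost per mg of vitamin C: orange $0.0091, broccoli $0.0105, kale $0.0162, sweet potato $0.0182, spinach $0.0542.
Take 1 serving of orange: +88.0 mg vitamin C for $0.80 (total $0.80, still need 381.0 mg).
Take 2 servings of broccoli: +220.0 mg vitamin C for $2.30 (total $3.10, still need 161.0 mg).
Take 2.368 servings of kale: +161.0 mg vitamin C for $2.60 (total $5.70, still need 0.0 mg).
Filling from the cheapest source first is optimal under one linear minimum: $5.70.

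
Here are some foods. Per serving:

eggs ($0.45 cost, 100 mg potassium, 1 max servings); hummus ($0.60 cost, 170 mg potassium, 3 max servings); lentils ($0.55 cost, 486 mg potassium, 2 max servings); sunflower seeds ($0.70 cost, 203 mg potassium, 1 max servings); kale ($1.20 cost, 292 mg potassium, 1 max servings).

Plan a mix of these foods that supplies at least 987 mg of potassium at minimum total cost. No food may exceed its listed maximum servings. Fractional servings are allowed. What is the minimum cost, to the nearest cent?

$1.15

Cost per mg of potassium: lentils $0.0011, sunflower seeds $0.0034, hummus $0.0035, kale $0.0041, eggs $0.0045.
Take 2 servings of lentils: +972.0 mg potassium for $1.10 (total $1.10, still need 15.0 mg).
Take 0.07389 servings of sunflower seeds: +15.0 mg potassium for $0.05 (total $1.15, still need 0.0 mg).
Filling from the cheapest source first is optimal under one linear minimum: $1.15.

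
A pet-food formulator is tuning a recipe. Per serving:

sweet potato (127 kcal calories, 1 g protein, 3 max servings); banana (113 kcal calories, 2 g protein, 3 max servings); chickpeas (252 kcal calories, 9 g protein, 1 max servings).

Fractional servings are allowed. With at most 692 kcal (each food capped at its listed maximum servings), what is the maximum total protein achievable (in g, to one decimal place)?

Protein per kcal: chickpeas 0.03571, banana 0.0177, sweet potato 0.007874.
Take 1 serving of chickpeas: uses 252 kcal, +9.0 g protein (running total 9.0 g).
Take 3 servings of banana: uses 339 kcal, +6.0 g protein (running total 15.0 g).
Take 0.7953 servings of sweet potato: uses 101 kcal, +0.8 g protein (running total 15.8 g).
Filling greedily by protein-per-kcal is optimal for one linear limit, giving 15.8 g.

15.8 g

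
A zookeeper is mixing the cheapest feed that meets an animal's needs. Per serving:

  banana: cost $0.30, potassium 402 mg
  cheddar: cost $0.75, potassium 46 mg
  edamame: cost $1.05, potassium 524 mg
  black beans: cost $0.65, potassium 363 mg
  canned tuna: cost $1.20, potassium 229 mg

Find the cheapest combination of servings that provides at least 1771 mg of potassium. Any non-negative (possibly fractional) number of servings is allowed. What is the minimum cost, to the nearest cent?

$1.32

Cost per mg of potassium: banana $0.0007, black beans $0.0018, edamame $0.0020, canned tuna $0.0052, cheddar $0.0163.
With no serving limits, use only banana: 1771 mg / 402 mg = 4.405 servings × $0.30 = $1.32.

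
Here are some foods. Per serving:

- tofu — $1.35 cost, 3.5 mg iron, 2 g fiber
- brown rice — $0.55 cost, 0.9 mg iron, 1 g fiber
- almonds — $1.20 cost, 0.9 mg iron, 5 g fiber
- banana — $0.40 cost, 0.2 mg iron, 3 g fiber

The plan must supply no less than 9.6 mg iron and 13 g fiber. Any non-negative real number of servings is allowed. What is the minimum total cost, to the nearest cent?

$4.54

With two linear requirements the optimum uses one or two foods; enumerate the corners.
tofu only: max(9.6/3.5, 13/2) = 6.5 servings → $8.78.
brown rice only: max(9.6/0.9, 13/1) = 13 servings → $7.15.
almonds only: max(9.6/0.9, 13/5) = 10.67 servings → $12.80.
banana only: max(9.6/0.2, 13/3) = 48 servings → $19.20.
tofu + brown rice with both targets exact would need a negative amount; discard.
tofu + almonds with both tight: 2.312 servings and 1.675 servings → $5.13.
tofu + banana with both tight: 2.594 servings and 2.604 servings → $4.54.
brown rice + almonds with both tight: 10.08 servings and 0.5833 servings → $6.25.
brown rice + banana with both tight: 10.48 servings and 0.84 servings → $6.10.
almonds + banana with both targets exact would need a negative amount; discard.
So the least-cost plan costs $4.54.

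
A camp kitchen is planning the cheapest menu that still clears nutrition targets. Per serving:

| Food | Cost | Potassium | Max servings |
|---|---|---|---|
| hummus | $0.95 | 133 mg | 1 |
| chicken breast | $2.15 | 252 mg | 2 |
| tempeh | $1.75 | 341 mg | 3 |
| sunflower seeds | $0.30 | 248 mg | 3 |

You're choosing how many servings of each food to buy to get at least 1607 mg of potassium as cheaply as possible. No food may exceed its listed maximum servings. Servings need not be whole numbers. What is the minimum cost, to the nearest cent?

Cost per mg of potassium: sunflower seeds $0.0012, tempeh $0.0051, hummus $0.0071, chicken breast $0.0085.
Take 3 servings of sunflower seeds: +744.0 mg potassium for $0.90 (total $0.90, still need 863.0 mg).
Take 2.531 servings of tempeh: +863.0 mg potassium for $4.43 (total $5.33, still need 0.0 mg).
Filling from the cheapest source first is optimal under one linear minimum: $5.33.

$5.33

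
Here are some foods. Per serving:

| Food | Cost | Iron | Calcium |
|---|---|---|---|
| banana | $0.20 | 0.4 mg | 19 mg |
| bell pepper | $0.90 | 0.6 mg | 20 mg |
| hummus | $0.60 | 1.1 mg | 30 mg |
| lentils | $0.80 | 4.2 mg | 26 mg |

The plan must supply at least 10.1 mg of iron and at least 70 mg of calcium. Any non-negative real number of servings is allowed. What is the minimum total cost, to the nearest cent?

Compare the cost at each extreme point of the feasible region.
banana only: max(10.1/0.4, 70/19) = 25.25 servings → $5.05.
bell pepper only: max(10.1/0.6, 70/20) = 16.83 servings → $15.15.
hummus only: max(10.1/1.1, 70/30) = 9.182 servings → $5.51.
lentils only: max(10.1/4.2, 70/26) = 2.692 servings → $2.15.
banana + bell pepper with both targets exact would need a negative amount; discard.
banana + hummus with both targets exact would need a negative amount; discard.
banana + lentils with both tight: 0.4524 servings and 2.362 servings → $1.98.
bell pepper + hummus with both targets exact would need a negative amount; discard.
bell pepper + lentils with both tight: 0.4591 servings and 2.339 servings → $2.28.
hummus + lentils with both tight: 0.3224 servings and 2.32 servings → $2.05.
Cheapest feasible corner: $1.98.

$1.98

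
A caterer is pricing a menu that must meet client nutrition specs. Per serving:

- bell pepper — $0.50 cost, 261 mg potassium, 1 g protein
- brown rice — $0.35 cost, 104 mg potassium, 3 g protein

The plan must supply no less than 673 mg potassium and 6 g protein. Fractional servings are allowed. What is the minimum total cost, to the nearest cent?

A basic optimal solution has at most two foods positive. Try each food alone and each pair with both targets met exactly.
bell pepper only: max(673/261, 6/1) = 6 servings → $3.00.
brown rice only: max(673/104, 6/3) = 6.471 servings → $2.26.
bell pepper + brown rice with both tight: 2.054 servings and 1.315 servings → $1.49.
So the least-cost plan costs $1.49.

$1.49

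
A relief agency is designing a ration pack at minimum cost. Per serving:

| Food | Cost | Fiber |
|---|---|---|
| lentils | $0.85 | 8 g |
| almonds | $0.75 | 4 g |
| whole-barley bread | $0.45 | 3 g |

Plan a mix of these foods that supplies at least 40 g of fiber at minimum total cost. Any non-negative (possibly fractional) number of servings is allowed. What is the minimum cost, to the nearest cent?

Cost per g of fiber: lentils $0.1062, whole-barley bread $0.1500, almonds $0.1875.
With no serving limits, use only lentils: 40 g / 8 g = 5 servings × $0.85 = $4.25.

$4.25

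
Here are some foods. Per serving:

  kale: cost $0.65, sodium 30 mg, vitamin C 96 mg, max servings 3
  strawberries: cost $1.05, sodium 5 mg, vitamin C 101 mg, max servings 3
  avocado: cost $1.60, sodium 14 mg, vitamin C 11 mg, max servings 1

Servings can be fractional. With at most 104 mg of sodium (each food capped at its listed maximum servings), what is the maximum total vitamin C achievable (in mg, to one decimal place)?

587.8 mg

Vitamin C per mg sodium: strawberries 20.2, kale 3.2, avocado 0.7857.
Take 3 servings of strawberries: uses 15 mg sodium, +303.0 mg vitamin C (running total 303.0 mg).
Take 2.967 servings of kale: uses 89 mg sodium, +284.8 mg vitamin C (running total 587.8 mg).
Greedy by best ratio exhausts the sodium allowance optimally: 587.8 mg.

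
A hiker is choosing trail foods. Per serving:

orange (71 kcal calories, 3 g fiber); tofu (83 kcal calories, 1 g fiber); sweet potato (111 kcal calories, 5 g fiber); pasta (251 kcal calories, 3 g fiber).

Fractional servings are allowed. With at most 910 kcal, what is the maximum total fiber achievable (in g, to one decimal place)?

Fiber per kcal: sweet potato 0.04505, orange 0.04225, tofu 0.01205, pasta 0.01195.
With no serving limits, spend the whole calories allowance on sweet potato: 910 kcal / 111 kcal × 5 g = 41.0 g.

41.0 g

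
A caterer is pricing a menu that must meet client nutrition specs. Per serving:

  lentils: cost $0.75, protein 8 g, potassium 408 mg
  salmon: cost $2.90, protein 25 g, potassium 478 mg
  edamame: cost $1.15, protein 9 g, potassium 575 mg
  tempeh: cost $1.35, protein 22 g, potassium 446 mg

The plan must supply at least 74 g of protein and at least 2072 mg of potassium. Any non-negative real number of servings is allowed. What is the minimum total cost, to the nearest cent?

Check every corner: each single food scaled to meet both minima, and each pair solved so both constraints bind.
lentils only: max(74/8, 2072/408) = 9.25 servings → $6.94.
salmon only: max(74/25, 2072/478) = 4.335 servings → $12.57.
edamame only: max(74/9, 2072/575) = 8.222 servings → $9.46.
tempeh only: max(74/22, 2072/446) = 4.646 servings → $6.27.
lentils + salmon with both tight: 2.577 servings and 2.136 servings → $8.13.
lentils + edamame: the both-tight solution has a negative serving — not a feasible corner.
lentils + tempeh with both tight: 2.326 servings and 2.518 servings → $5.14.
salmon + edamame with both tight: 2.373 servings and 1.631 servings → $8.76.
salmon + tempeh: intersection lies outside the first quadrant.
edamame + tempeh with both tight: 1.457 servings and 2.768 servings → $5.41.
The minimum over all feasible corners is $5.14.

$5.14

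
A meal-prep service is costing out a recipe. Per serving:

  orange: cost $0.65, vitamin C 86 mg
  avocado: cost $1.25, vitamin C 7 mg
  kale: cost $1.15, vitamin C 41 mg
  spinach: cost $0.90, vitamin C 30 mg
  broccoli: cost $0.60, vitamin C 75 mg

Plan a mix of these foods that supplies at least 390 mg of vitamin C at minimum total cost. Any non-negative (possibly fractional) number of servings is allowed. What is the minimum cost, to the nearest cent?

Cost per mg of vitamin C: orange $0.0076, broccoli $0.0080, kale $0.0280, spinach $0.0300, avocado $0.1786.
With no serving limits, use only orange: 390 mg / 86 mg = 4.535 servings × $0.65 = $2.95.

$2.95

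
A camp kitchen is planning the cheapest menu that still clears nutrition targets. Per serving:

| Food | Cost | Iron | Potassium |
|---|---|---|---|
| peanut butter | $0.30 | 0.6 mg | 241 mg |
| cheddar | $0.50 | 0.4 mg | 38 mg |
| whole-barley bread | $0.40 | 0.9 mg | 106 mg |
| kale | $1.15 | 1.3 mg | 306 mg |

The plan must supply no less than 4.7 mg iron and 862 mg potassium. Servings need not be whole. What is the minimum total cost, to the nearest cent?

A basic optimal solution has at most two foods positive. Try each food alone and each pair with both targets met exactly.
peanut butter only: max(4.7/0.6, 862/241) = 7.833 servings → $2.35.
cheddar only: max(4.7/0.4, 862/38) = 22.68 servings → $11.34.
whole-barley bread only: max(4.7/0.9, 862/106) = 8.132 servings → $3.25.
kale only: max(4.7/1.3, 862/306) = 3.615 servings → $4.16.
peanut butter + cheddar with both tight: 2.258 servings and 8.363 servings → $4.86.
peanut butter + whole-barley bread with both tight: 1.811 servings and 4.015 servings → $2.15.
peanut butter + kale with both targets exact would need a negative amount; discard.
cheddar + whole-barley bread: intersection lies outside the first quadrant.
cheddar + kale with both tight: 4.351 servings and 2.277 servings → $4.79.
whole-barley bread + kale with both tight: 2.308 servings and 2.017 servings → $3.24.
So the least-cost plan costs $2.15.

$2.15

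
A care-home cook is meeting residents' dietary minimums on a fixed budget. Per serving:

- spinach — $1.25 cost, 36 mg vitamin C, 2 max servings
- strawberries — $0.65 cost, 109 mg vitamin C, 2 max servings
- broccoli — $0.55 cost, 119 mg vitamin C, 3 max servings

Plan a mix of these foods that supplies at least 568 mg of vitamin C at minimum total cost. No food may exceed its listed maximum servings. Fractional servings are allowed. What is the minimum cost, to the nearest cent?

Cost per mg of vitamin C: broccoli $0.0046, strawberries $0.0060, spinach $0.0347.
Take 3 servings of broccoli: +357.0 mg vitamin C for $1.65 (total $1.65, still need 211.0 mg).
Take 1.936 servings of strawberries: +211.0 mg vitamin C for $1.26 (total $2.91, still need 0.0 mg).
Filling from the cheapest source first is optimal under one linear minimum: $2.91.

$2.91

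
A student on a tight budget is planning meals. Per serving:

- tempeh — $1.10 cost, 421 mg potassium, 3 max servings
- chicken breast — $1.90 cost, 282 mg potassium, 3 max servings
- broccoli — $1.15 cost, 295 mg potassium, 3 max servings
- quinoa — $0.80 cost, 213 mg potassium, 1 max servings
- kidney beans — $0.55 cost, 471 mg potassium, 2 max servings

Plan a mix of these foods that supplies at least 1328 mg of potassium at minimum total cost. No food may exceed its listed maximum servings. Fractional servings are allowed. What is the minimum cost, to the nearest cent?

$2.11

Cost per mg of potassium: kidney beans $0.0012, tempeh $0.0026, quinoa $0.0038, broccoli $0.0039, chicken breast $0.0067.
Take 2 servings of kidney beans: +942.0 mg potassium for $1.10 (total $1.10, still need 386.0 mg).
Take 0.9169 servings of tempeh: +386.0 mg potassium for $1.01 (total $2.11, still need 0.0 mg).
Filling from the cheapest source first is optimal under one linear minimum: $2.11.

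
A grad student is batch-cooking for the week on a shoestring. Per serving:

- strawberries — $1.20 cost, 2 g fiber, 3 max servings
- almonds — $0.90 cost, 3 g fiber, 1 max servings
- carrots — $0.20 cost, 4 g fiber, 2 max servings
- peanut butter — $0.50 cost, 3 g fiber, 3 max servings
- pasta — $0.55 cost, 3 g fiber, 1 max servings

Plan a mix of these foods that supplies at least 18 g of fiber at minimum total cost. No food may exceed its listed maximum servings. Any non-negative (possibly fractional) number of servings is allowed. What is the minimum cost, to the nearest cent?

$2.08

Cost per g of fiber: carrots $0.0500, peanut butter $0.1667, pasta $0.1833, almonds $0.3000, strawberries $0.6000.
Take 2 servings of carrots: +8.0 g fiber for $0.40 (total $0.40, still need 10.0 g).
Take 3 servings of peanut butter: +9.0 g fiber for $1.50 (total $1.90, still need 1.0 g).
Take 0.3333 servings of pasta: +1.0 g fiber for $0.18 (total $2.08, still need 0.0 g).
Greedy by cheapest-per-g is optimal for a single linear constraint, so the minimum cost is $2.08.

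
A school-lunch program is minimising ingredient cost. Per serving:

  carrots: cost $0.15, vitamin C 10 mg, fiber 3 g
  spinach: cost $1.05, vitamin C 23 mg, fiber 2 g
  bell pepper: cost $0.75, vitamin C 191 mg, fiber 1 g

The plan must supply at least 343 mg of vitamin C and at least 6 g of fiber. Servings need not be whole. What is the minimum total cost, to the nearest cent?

The cheapest plan sits at a corner of the feasible region — with two constraints it uses at most two foods.
carrots only: max(343/10, 6/3) = 34.3 servings → $5.14.
spinach only: max(343/23, 6/2) = 14.91 servings → $15.66.
bell pepper only: max(343/191, 6/1) = 6 servings → $4.50.
carrots + spinach: the both-tight solution has a negative serving — not a feasible corner.
carrots + bell pepper with both tight: 1.426 servings and 1.721 servings → $1.50.
spinach + bell pepper with both tight: 2.237 servings and 1.526 servings → $3.49.
The minimum over all feasible corners is $1.50.

$1.50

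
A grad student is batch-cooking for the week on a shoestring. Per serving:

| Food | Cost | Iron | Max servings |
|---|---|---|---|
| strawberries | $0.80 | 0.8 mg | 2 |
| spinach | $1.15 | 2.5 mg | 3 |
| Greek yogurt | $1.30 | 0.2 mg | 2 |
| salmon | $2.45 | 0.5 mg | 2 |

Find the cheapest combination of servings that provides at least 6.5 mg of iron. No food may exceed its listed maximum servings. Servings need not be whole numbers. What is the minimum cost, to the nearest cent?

Cost per mg of iron: spinach $0.4600, strawberries $1.0000, salmon $4.9000, Greek yogurt $6.5000.
Take 2.6 servings of spinach: +6.5 mg iron for $2.99 (total $2.99, still need 0.0 mg).
Greedy by cheapest-per-mg is optimal for a single linear constraint, so the minimum cost is $2.99.

$2.99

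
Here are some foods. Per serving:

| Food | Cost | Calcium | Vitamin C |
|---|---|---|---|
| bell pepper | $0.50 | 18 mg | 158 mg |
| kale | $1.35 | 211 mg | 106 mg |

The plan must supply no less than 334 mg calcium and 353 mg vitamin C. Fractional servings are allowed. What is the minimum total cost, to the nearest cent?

$2.62

Two binding constraints pin down two serving amounts, so the optimal mix uses at most two foods. The candidates are each food alone (scaled to the tighter of calcium/vitamin C) and each pair with both constraints tight.
bell pepper only: max(334/18, 353/158) = 18.56 servings → $9.28.
kale only: max(334/211, 353/106) = 3.33 servings → $4.50.
bell pepper + kale with both tight: 1.243 servings and 1.477 servings → $2.62.
So the least-cost plan costs $2.62.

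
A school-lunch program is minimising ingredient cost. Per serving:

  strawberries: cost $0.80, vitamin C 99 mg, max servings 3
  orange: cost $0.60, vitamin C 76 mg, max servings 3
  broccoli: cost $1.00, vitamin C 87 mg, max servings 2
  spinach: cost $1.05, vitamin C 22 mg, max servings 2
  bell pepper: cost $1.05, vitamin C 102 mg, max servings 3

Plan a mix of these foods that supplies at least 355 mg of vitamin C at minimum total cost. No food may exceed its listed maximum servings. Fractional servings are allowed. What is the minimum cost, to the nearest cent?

Cost per mg of vitamin C: orange $0.0079, strawberries $0.0081, bell pepper $0.0103, broccoli $0.0115, spinach $0.0477.
Take 3 servings of orange: +228.0 mg vitamin C for $1.80 (total $1.80, still need 127.0 mg).
Take 1.283 servings of strawberries: +127.0 mg vitamin C for $1.03 (total $2.83, still need 0.0 mg).
Greedy by cheapest-per-mg is optimal for a single linear constraint, so the minimum cost is $2.83.

$2.83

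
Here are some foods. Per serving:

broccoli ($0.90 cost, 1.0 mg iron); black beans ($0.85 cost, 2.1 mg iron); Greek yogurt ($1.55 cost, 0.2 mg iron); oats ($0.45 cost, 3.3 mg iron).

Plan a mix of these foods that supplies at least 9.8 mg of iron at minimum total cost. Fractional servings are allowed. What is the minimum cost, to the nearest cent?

$1.34

Cost per mg of iron: oats $0.1364, black beans $0.4048, broccoli $0.9000, Greek yogurt $7.7500.
With no serving limits, use only oats: 9.8 mg / 3.3 mg = 2.97 servings × $0.45 = $1.34.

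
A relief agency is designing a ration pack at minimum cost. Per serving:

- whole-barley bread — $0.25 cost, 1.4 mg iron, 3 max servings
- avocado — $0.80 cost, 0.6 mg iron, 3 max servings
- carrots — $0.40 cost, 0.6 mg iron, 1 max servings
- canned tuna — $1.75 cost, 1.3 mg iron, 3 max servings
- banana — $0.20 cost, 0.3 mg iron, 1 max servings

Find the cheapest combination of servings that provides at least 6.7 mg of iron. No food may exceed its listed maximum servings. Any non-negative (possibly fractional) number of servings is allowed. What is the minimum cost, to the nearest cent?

$3.48

Cost per mg of iron: whole-barley bread $0.1786, carrots $0.6667, banana $0.6667, avocado $1.3333, canned tuna $1.3462.
Take 3 servings of whole-barley bread: +4.2 mg iron for $0.75 (total $0.75, still need 2.5 mg).
Take 1 serving of carrots: +0.6 mg iron for $0.40 (total $1.15, still need 1.9 mg).
Take 1 serving of banana: +0.3 mg iron for $0.20 (total $1.35, still need 1.6 mg).
Take 2.667 servings of avocado: +1.6 mg iron for $2.13 (total $3.48, still need 0.0 mg).
Filling from the cheapest source first is optimal under one linear minimum: $3.48.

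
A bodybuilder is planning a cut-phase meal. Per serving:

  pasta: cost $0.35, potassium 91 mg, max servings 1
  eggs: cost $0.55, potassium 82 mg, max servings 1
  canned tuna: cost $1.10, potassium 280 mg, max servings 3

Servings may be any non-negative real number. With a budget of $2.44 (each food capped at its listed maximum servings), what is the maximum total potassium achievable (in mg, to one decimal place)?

623.0 mg

Potassium per dollar: pasta 260, canned tuna 254.5, eggs 149.1.
Take 1 serving of pasta: spends $0.35, +91.0 mg potassium (running total 91.0 mg).
Take 1.9 servings of canned tuna: spends $2.09, +532.0 mg potassium (running total 623.0 mg).
Greedy by best ratio exhausts the cost allowance optimally: 623.0 mg.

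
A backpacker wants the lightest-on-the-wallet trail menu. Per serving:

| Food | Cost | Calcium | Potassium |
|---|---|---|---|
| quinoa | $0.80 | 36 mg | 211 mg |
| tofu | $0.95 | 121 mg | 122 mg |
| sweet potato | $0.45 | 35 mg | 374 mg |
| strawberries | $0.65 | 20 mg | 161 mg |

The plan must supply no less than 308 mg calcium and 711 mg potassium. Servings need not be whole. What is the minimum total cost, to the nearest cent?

$2.63

The cheapest plan sits at a corner of the feasible region — with two constraints it uses at most two foods.
quinoa only: max(308/36, 711/211) = 8.556 servings → $6.84.
tofu only: max(308/121, 711/122) = 5.828 servings → $5.54.
sweet potato only: max(308/35, 711/374) = 8.8 servings → $3.96.
strawberries only: max(308/20, 711/161) = 15.4 servings → $10.01.
quinoa + tofu with both tight: 2.292 servings and 1.863 servings → $3.60.
quinoa + sweet potato: intersection lies outside the first quadrant.
quinoa + strawberries with both targets exact would need a negative amount; discard.
tofu + sweet potato with both tight: 2.203 servings and 1.182 servings → $2.63.
tofu + strawberries with both tight: 2.075 servings and 2.843 servings → $3.82.
sweet potato + strawberries: intersection lies outside the first quadrant.
The minimum over all feasible corners is $2.63.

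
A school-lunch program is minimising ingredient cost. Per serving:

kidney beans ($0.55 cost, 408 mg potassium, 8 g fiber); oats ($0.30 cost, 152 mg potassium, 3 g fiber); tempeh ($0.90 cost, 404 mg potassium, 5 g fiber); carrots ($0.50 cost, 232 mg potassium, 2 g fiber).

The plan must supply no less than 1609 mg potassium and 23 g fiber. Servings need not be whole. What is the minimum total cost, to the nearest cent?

$2.17

Compare the cost at each extreme point of the feasible region.
kidney beans only: max(1609/408, 23/8) = 3.944 servings → $2.17.
oats only: max(1609/152, 23/3) = 10.59 servings → $3.18.
tempeh only: max(1609/404, 23/5) = 4.6 servings → $4.14.
carrots only: max(1609/232, 23/2) = 11.5 servings → $5.75.
kidney beans + oats: intersection lies outside the first quadrant.
kidney beans + tempeh with both tight: 1.046 servings and 2.926 servings → $3.21.
kidney beans + carrots with both tight: 2.037 servings and 3.354 servings → $2.80.
oats + tempeh with both tight: 2.759 servings and 2.945 servings → $3.48.
oats + carrots with both tight: 5.403 servings and 3.395 servings → $3.32.
tempeh + carrots: the both-tight solution has a negative serving — not a feasible corner.
So the least-cost plan costs $2.17.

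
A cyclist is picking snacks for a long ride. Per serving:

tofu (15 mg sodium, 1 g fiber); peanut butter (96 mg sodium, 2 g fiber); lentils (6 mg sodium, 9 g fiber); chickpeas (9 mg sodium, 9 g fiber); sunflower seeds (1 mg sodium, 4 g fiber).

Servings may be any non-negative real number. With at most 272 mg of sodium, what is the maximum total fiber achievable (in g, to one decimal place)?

1088.0 g

Fiber per mg sodium: sunflower seeds 4, lentils 1.5, chickpeas 1, tofu 0.06667, peanut butter 0.02083.
With no serving limits, spend the whole sodium allowance on sunflower seeds: 272 mg / 1 mg × 4 g = 1088.0 g.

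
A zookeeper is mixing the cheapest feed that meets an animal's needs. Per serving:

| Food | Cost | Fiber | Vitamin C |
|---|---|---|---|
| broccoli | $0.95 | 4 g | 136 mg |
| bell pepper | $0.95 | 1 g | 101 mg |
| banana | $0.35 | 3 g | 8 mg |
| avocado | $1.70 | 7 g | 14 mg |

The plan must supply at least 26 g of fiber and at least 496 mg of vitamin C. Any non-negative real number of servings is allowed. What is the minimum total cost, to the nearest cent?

$4.68

broccoli only: max(26/4, 496/136) = 6.5 servings → $6.17.
bell pepper only: max(26/1, 496/101) = 26 servings → $24.70.
banana only: max(26/3, 496/8) = 62 servings → $21.70.
avocado only: max(26/7, 496/14) = 35.43 servings → $60.23.
broccoli + bell pepper: the both-tight solution has a negative serving — not a feasible corner.
broccoli + banana with both tight: 3.404 servings and 4.128 servings → $4.68.
broccoli + avocado with both tight: 3.469 servings and 1.732 servings → $6.24.
bell pepper + banana with both tight: 4.339 servings and 7.22 servings → $6.65.
bell pepper + avocado with both tight: 4.485 servings and 3.074 servings → $9.49.
banana + avocado: the both-tight solution has a negative serving — not a feasible corner.
The minimum over all feasible corners is $4.68.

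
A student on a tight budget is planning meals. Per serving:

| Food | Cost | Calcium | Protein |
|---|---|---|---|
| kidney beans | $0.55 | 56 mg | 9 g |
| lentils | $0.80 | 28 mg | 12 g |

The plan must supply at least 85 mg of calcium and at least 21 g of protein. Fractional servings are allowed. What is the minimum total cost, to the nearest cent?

The cheapest plan sits at a corner of the feasible region — with two constraints it uses at most two foods.
kidney beans only: max(85/56, 21/9) = 2.333 servings → $1.28.
lentils only: max(85/28, 21/12) = 3.036 servings → $2.43.
kidney beans + lentils with both tight: 1.029 servings and 0.9786 servings → $1.35.
The minimum over all feasible corners is $1.28.

$1.28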